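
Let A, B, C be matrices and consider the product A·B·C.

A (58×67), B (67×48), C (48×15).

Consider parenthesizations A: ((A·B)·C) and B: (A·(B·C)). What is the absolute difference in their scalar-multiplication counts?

Order A = ((A·B)·C): (A·B): 58×67 by 67×48 → 58×48, cost 58·67·48 = 186528; ((A·B)·C): 58×48 by 48×15 → 58×15, cost 58·48·15 = 41760; cumulative 228288. Total 228288.
Order B = (A·(B·C)): (B·C): 67×48 by 48×15 → 67×15, cost 67·48·15 = 48240; (A·(B·C)): 58×67 by 67×15 → 58×15, cost 58·67·15 = 58290; cumulative 106530. Total 106530.
Difference: |228288 − 106530| = 121758.

121758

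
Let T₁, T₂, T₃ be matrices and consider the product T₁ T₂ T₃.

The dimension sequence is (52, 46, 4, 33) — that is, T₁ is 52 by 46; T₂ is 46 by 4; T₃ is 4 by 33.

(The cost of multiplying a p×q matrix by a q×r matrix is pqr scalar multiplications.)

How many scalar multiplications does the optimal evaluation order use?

16432

Order (T₁ (T₂ T₃)): (T₂ T₃): 46×4 by 4×33 → 46×33, cost 46·4·33 = 6072; (T₁ (T₂ T₃)): 52×46 by 46×33 → 52×33, cost 52·46·33 = 78936; cumulative 85008. Total 85008.
Order ((T₁ T₂) T₃): (T₁ T₂): 52×46 by 46×4 → 52×4, cost 52·46·4 = 9568; ((T₁ T₂) T₃): 52×4 by 4×33 → 52×33, cost 52·4·33 = 6864; cumulative 16432. Total 16432.
Minimum: 16432.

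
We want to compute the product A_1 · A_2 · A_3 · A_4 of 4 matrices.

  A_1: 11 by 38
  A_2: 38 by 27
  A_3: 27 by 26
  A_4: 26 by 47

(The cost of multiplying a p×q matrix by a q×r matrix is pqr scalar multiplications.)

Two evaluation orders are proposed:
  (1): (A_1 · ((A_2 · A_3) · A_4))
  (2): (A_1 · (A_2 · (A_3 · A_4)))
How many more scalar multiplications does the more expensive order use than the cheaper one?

8104

Order (1) = (A_1 · ((A_2 · A_3) · A_4)): (A_2 · A_3): 38×27 by 27×26 → 38×26, cost 38·27·26 = 26676; ((A_2 · A_3) · A_4): 38×26 by 26×47 → 38×47, cost 38·26·47 = 46436; cumulative 73112; (A_1 · ((A_2 · A_3) · A_4)): 11×38 by 38×47 → 11×47, cost 11·38·47 = 19646; cumulative 92758. Total 92758.
Order (2) = (A_1 · (A_2 · (A_3 · A_4))): (A_3 · A_4): 27×26 by 26×47 → 27×47, cost 27·26·47 = 32994; (A_2 · (A_3 · A_4)): 38×27 by 27×47 → 38×47, cost 38·27·47 = 48222; cumulative 81216; (A_1 · (A_2 · (A_3 · A_4))): 11×38 by 38×47 → 11×47, cost 11·38·47 = 19646; cumulative 100862. Total 100862.
Difference: |92758 − 100862| = 8104.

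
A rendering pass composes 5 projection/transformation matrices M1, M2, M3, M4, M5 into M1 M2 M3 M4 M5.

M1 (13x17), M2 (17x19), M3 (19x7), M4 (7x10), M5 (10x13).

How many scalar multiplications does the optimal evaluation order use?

5901

Adjacent pairs: M1M2 = 13·17·19 = 4199; M2M3 = 17·19·7 = 2261; M3M4 = 19·7·10 = 1330; M4M5 = 7·10·13 = 910.
Length 3: M1..M3: k=1: 0+2261+13·17·7=3808; k=2: 4199+0+13·19·7=5928 → min 3808 | M2..M4: k=2: 0+1330+17·19·10=4560; k=3: 2261+0+17·7·10=3451 → min 3451 | M3..M5: k=3: 0+910+19·7·13=2639; k=4: 1330+0+19·10·13=3800 → min 2639.
Length 4: M1..M4: k=1: 0+3451+13·17·10=5661; k=2: 4199+1330+13·19·10=7999; k=3: 3808+0+13·7·10=4718 → min 4718 | M2..M5: k=2: 0+2639+17·19·13=6838; k=3: 2261+910+17·7·13=4718; k=4: 3451+0+17·10·13=5661 → min 4718.
Length 5: M1..M5: k=1: 0+4718+13·17·13=7591; k=2: 4199+2639+13·19·13=10049; k=3: 3808+910+13·7·13=5901; k=4: 4718+0+13·10·13=6408 → min 5901.
Optimal order: ((M1 (M2 M3)) (M4 M5)) with cost 5901.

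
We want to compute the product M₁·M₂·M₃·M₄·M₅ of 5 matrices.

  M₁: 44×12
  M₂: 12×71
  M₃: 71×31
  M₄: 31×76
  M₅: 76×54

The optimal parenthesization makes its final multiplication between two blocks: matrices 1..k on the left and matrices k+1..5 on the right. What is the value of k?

1

Adjacent pairs: M₁M₂ = 44·12·71 = 37488; M₂M₃ = 12·71·31 = 26412; M₃M₄ = 71·31·76 = 167276; M₄M₅ = 31·76·54 = 127224.
Length 3: M₁..M₃: k=1: 0+26412+44·12·31=42780; k=2: 37488+0+44·71·31=134332 → min 42780 | M₂..M₄: k=2: 0+167276+12·71·76=232028; k=3: 26412+0+12·31·76=54684 → min 54684 | M₃..M₅: k=3: 0+127224+71·31·54=246078; k=4: 167276+0+71·76·54=458660 → min 246078.
Length 4: M₁..M₄: k=1: 0+54684+44·12·76=94812; k=2: 37488+167276+44·71·76=442188; k=3: 42780+0+44·31·76=146444 → min 94812 | M₂..M₅: k=2: 0+246078+12·71·54=292086; k=3: 26412+127224+12·31·54=173724; k=4: 54684+0+12·76·54=103932 → min 103932.
Top-level splits: k=1: (M₁..M₁)·(M₂..M₅) → 0+103932+44·12·54 = 132444; k=2: (M₁..M₂)·(M₃..M₅) → 37488+246078+44·71·54 = 452262; k=3: (M₁..M₃)·(M₄..M₅) → 42780+127224+44·31·54 = 243660; k=4: (M₁..M₄)·(M₅..M₅) → 94812+0+44·76·54 = 275388.
Best split is after M₁, i.e. k = 1.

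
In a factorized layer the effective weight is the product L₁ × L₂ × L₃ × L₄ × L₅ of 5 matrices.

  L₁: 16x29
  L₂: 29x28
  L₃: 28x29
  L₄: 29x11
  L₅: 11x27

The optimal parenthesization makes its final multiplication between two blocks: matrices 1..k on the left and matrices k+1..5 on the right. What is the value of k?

4

Adjacent pairs: L₁L₂ = 16·29·28 = 12992; L₂L₃ = 29·28·29 = 23548; L₃L₄ = 28·29·11 = 8932; L₄L₅ = 29·11·27 = 8613.
Length 3: L₁..L₃: k=1: 0+23548+16·29·29=37004; k=2: 12992+0+16·28·29=25984 → min 25984 | L₂..L₄: k=2: 0+8932+29·28·11=17864; k=3: 23548+0+29·29·11=32799 → min 17864 | L₃..L₅: k=3: 0+8613+28·29·27=30537; k=4: 8932+0+28·11·27=17248 → min 17248.
Length 4: L₁..L₄: k=1: 0+17864+16·29·11=22968; k=2: 12992+8932+16·28·11=26852; k=3: 25984+0+16·29·11=31088 → min 22968 | L₂..L₅: k=2: 0+17248+29·28·27=39172; k=3: 23548+8613+29·29·27=54868; k=4: 17864+0+29·11·27=26477 → min 26477.
Top-level splits: k=1: (L₁..L₁)·(L₂..L₅) → 0+26477+16·29·27 = 39005; k=2: (L₁..L₂)·(L₃..L₅) → 12992+17248+16·28·27 = 42336; k=3: (L₁..L₃)·(L₄..L₅) → 25984+8613+16·29·27 = 47125; k=4: (L₁..L₄)·(L₅..L₅) → 22968+0+16·11·27 = 27720.
Best split is after L₄, i.e. k = 4.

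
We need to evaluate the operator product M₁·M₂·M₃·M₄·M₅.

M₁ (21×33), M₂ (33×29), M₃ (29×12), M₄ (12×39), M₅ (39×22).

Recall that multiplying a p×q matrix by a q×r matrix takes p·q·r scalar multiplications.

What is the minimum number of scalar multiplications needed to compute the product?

35640

Adjacent pairs: M₁M₂ = 21·33·29 = 20097; M₂M₃ = 33·29·12 = 11484; M₃M₄ = 29·12·39 = 13572; M₄M₅ = 12·39·22 = 10296.
Length 3: M₁..M₃: k=1: 0+11484+21·33·12=19800; k=2: 20097+0+21·29·12=27405 → min 19800 | M₂..M₄: k=2: 0+13572+33·29·39=50895; k=3: 11484+0+33·12·39=26928 → min 26928 | M₃..M₅: k=3: 0+10296+29·12·22=17952; k=4: 13572+0+29·39·22=38454 → min 17952.
Length 4: M₁..M₄: k=1: 0+26928+21·33·39=53955; k=2: 20097+13572+21·29·39=57420; k=3: 19800+0+21·12·39=29628 → min 29628 | M₂..M₅: k=2: 0+17952+33·29·22=39006; k=3: 11484+10296+33·12·22=30492; k=4: 26928+0+33·39·22=55242 → min 30492.
Length 5: M₁..M₅: k=1: 0+30492+21·33·22=45738; k=2: 20097+17952+21·29·22=51447; k=3: 19800+10296+21·12·22=35640; k=4: 29628+0+21·39·22=47646 → min 35640.
Optimal order: ((M₁·(M₂·M₃))·(M₄·M₅)) with cost 35640.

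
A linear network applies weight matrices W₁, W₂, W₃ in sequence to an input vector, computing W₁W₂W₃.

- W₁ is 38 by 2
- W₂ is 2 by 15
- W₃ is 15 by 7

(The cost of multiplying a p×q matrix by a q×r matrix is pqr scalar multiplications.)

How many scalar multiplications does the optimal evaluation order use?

742

Order (W₁(W₂W₃)): (W₂W₃): 2×15 by 15×7 → 2×7, cost 2·15·7 = 210; (W₁(W₂W₃)): 38×2 by 2×7 → 38×7, cost 38·2·7 = 532; cumulative 742. Total 742.
Order ((W₁W₂)W₃): (W₁W₂): 38×2 by 2×15 → 38×15, cost 38·2·15 = 1140; ((W₁W₂)W₃): 38×15 by 15×7 → 38×7, cost 38·15·7 = 3990; cumulative 5130. Total 5130.
Minimum: 742.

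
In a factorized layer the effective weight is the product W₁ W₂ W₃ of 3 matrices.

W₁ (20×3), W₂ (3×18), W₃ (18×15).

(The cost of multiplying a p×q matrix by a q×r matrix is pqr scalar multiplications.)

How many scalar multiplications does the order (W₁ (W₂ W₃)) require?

(W₂ W₃): 3×18 by 18×15 → 3×15, cost 3·18·15 = 810
(W₁ (W₂ W₃)): 20×3 by 3×15 → 20×15, cost 20·3·15 = 900; cumulative 1710
Total: 1710 scalar multiplications.

1710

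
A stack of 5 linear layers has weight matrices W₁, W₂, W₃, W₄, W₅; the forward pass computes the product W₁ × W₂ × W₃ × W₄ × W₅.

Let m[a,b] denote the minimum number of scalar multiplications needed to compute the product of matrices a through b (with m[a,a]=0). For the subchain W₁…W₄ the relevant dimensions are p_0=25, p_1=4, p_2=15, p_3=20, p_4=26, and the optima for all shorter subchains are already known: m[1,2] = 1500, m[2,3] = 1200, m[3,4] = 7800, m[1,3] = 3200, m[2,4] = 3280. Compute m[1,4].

m[1,4] = min over k∈[1,3] of m[1,k]+m[k+1,4]+p_{0}·p_k·p_{4}.
k=1: 0 + 3280 + 25·4·26 = 5880; k=2: 1500 + 7800 + 25·15·26 = 19050; k=3: 3200 + 0 + 25·20·26 = 16200.
Minimum: 5880 at k=1.

5880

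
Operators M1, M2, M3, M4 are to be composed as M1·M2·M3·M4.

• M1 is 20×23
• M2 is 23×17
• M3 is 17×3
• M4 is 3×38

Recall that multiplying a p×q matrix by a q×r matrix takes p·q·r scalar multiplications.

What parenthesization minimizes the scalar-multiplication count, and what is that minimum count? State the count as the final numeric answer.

Adjacent pairs: M1M2 = 20·23·17 = 7820; M2M3 = 23·17·3 = 1173; M3M4 = 17·3·38 = 1938.
Length 3: M1..M3: k=1: 0+1173+20·23·3=2553; k=2: 7820+0+20·17·3=8840 → min 2553 | M2..M4: k=2: 0+1938+23·17·38=16796; k=3: 1173+0+23·3·38=3795 → min 3795.
Length 4: M1..M4: k=1: 0+3795+20·23·38=21275; k=2: 7820+1938+20·17·38=22678; k=3: 2553+0+20·3·38=4833 → min 4833.
Optimal parenthesization: ((M1·(M2·M3))·M4) with cost 4833.

4833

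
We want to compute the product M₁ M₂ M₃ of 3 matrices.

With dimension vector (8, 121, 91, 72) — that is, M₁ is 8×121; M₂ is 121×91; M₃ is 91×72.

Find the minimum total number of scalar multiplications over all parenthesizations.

Order (M₁ (M₂ M₃)): (M₂ M₃): 121×91 by 91×72 → 121×72, cost 121·91·72 = 792792; (M₁ (M₂ M₃)): 8×121 by 121×72 → 8×72, cost 8·121·72 = 69696; cumulative 862488. Total 862488.
Order ((M₁ M₂) M₃): (M₁ M₂): 8×121 by 121×91 → 8×91, cost 8·121·91 = 88088; ((M₁ M₂) M₃): 8×91 by 91×72 → 8×72, cost 8·91·72 = 52416; cumulative 140504. Total 140504.
Minimum: 140504.

140504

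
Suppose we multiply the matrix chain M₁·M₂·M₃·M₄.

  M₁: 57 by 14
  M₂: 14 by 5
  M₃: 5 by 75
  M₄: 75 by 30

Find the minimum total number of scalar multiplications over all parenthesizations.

Adjacent pairs: M₁M₂ = 57·14·5 = 3990; M₂M₃ = 14·5·75 = 5250; M₃M₄ = 5·75·30 = 11250.
Length 3: M₁..M₃: k=1: 0+5250+57·14·75=65100; k=2: 3990+0+57·5·75=25365 → min 25365 | M₂..M₄: k=2: 0+11250+14·5·30=13350; k=3: 5250+0+14·75·30=36750 → min 13350.
Length 4: M₁..M₄: k=1: 0+13350+57·14·30=37290; k=2: 3990+11250+57·5·30=23790; k=3: 25365+0+57·75·30=153615 → min 23790.
Optimal order: ((M₁·M₂)·(M₃·M₄)) with cost 23790.

23790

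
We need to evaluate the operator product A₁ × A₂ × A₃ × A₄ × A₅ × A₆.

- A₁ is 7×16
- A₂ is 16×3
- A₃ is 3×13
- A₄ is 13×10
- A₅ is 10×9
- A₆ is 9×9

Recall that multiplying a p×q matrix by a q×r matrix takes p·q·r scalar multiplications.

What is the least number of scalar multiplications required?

Adjacent pairs: A₁A₂ = 7·16·3 = 336; A₂A₃ = 16·3·13 = 624; A₃A₄ = 3·13·10 = 390; A₄A₅ = 13·10·9 = 1170; A₅A₆ = 10·9·9 = 810.
Length 3: A₁..A₃: k=1: 0+624+7·16·13=2080; k=2: 336+0+7·3·13=609 → min 609 | A₂..A₄: k=2: 0+390+16·3·10=870; k=3: 624+0+16·13·10=2704 → min 870 | A₃..A₅: k=3: 0+1170+3·13·9=1521; k=4: 390+0+3·10·9=660 → min 660 | A₄..A₆: k=4: 0+810+13·10·9=1980; k=5: 1170+0+13·9·9=2223 → min 1980.
Length 4: A₁..A₄: k=1: 0+870+7·16·10=1990; k=2: 336+390+7·3·10=936; k=3: 609+0+7·13·10=1519 → min 936 | A₂..A₅: k=2: 0+660+16·3·9=1092; k=3: 624+1170+16·13·9=3666; k=4: 870+0+16·10·9=2310 → min 1092 | A₃..A₆: k=3: 0+1980+3·13·9=2331; k=4: 390+810+3·10·9=1470; k=5: 660+0+3·9·9=903 → min 903.
Length 5: A₁..A₅: k=1: 0+1092+7·16·9=2100; k=2: 336+660+7·3·9=1185; k=3: 609+1170+7·13·9=2598; k=4: 936+0+7·10·9=1566 → min 1185 | A₂..A₆: k=2: 0+903+16·3·9=1335; k=3: 624+1980+16·13·9=4476; k=4: 870+810+16·10·9=3120; k=5: 1092+0+16·9·9=2388 → min 1335.
Length 6: A₁..A₆: k=1: 0+1335+7·16·9=2343; k=2: 336+903+7·3·9=1428; k=3: 609+1980+7·13·9=3408; k=4: 936+810+7·10·9=2376; k=5: 1185+0+7·9·9=1752 → min 1428.
Optimal order: ((A₁ × A₂) × (((A₃ × A₄) × A₅) × A₆)) with cost 1428.

1428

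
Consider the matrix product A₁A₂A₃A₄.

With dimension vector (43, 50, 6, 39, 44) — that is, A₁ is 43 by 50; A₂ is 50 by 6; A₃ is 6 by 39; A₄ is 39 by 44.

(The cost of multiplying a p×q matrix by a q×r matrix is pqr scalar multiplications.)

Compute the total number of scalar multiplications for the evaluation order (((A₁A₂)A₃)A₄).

96750

(A₁A₂): 43×50 by 50×6 → 43×6, cost 43·50·6 = 12900
((A₁A₂)A₃): 43×6 by 6×39 → 43×39, cost 43·6·39 = 10062; cumulative 22962
(((A₁A₂)A₃)A₄): 43×39 by 39×44 → 43×44, cost 43·39·44 = 73788; cumulative 96750
Total: 96750 scalar multiplications.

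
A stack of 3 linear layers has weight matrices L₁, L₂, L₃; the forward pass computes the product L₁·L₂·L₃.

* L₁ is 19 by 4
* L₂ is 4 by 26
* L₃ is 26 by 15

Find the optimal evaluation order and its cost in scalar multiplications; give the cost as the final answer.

2700

(L₁·(L₂·L₃)): cost 2700.
((L₁·L₂)·L₃): cost 9386.
Optimal: (L₁·(L₂·L₃)) with cost 2700.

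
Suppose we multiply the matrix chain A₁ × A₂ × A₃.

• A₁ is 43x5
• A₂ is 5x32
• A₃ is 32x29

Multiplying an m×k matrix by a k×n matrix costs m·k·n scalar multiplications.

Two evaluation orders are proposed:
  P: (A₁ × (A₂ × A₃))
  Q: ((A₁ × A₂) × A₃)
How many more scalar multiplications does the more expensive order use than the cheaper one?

Order P = (A₁ × (A₂ × A₃)): (A₂ × A₃): 5×32 by 32×29 → 5×29, cost 5·32·29 = 4640; (A₁ × (A₂ × A₃)): 43×5 by 5×29 → 43×29, cost 43·5·29 = 6235; cumulative 10875. Total 10875.
Order Q = ((A₁ × A₂) × A₃): (A₁ × A₂): 43×5 by 5×32 → 43×32, cost 43·5·32 = 6880; ((A₁ × A₂) × A₃): 43×32 by 32×29 → 43×29, cost 43·32·29 = 39904; cumulative 46784. Total 46784.
Difference: |10875 − 46784| = 35909.

35909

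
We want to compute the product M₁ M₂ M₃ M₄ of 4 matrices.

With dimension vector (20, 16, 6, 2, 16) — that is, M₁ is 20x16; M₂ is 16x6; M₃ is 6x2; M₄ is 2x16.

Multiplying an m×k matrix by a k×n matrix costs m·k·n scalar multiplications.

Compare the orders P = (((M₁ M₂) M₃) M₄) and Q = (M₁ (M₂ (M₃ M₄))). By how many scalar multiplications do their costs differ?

4048

Order P = (((M₁ M₂) M₃) M₄): (M₁ M₂): 20×16 by 16×6 → 20×6, cost 20·16·6 = 1920; ((M₁ M₂) M₃): 20×6 by 6×2 → 20×2, cost 20·6·2 = 240; cumulative 2160; (((M₁ M₂) M₃) M₄): 20×2 by 2×16 → 20×16, cost 20·2·16 = 640; cumulative 2800. Total 2800.
Order Q = (M₁ (M₂ (M₃ M₄))): (M₃ M₄): 6×2 by 2×16 → 6×16, cost 6·2·16 = 192; (M₂ (M₃ M₄)): 16×6 by 6×16 → 16×16, cost 16·6·16 = 1536; cumulative 1728; (M₁ (M₂ (M₃ M₄))): 20×16 by 16×16 → 20×16, cost 20·16·16 = 5120; cumulative 6848. Total 6848.
Difference: |2800 − 6848| = 4048.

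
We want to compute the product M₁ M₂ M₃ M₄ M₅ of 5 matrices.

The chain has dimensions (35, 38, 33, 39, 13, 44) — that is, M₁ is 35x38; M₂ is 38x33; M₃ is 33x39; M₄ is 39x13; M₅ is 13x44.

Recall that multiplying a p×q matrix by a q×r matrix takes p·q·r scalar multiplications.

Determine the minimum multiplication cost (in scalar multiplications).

Adjacent pairs: M₁M₂ = 35·38·33 = 43890; M₂M₃ = 38·33·39 = 48906; M₃M₄ = 33·39·13 = 16731; M₄M₅ = 39·13·44 = 22308.
Length 3: M₁..M₃: k=1: 0+48906+35·38·39=100776; k=2: 43890+0+35·33·39=88935 → min 88935 | M₂..M₄: k=2: 0+16731+38·33·13=33033; k=3: 48906+0+38·39·13=68172 → min 33033 | M₃..M₅: k=3: 0+22308+33·39·44=78936; k=4: 16731+0+33·13·44=35607 → min 35607.
Length 4: M₁..M₄: k=1: 0+33033+35·38·13=50323; k=2: 43890+16731+35·33·13=75636; k=3: 88935+0+35·39·13=106680 → min 50323 | M₂..M₅: k=2: 0+35607+38·33·44=90783; k=3: 48906+22308+38·39·44=136422; k=4: 33033+0+38·13·44=54769 → min 54769.
Length 5: M₁..M₅: k=1: 0+54769+35·38·44=113289; k=2: 43890+35607+35·33·44=130317; k=3: 88935+22308+35·39·44=171303; k=4: 50323+0+35·13·44=70343 → min 70343.
Optimal order: ((M₁ (M₂ (M₃ M₄))) M₅) with cost 70343.

70343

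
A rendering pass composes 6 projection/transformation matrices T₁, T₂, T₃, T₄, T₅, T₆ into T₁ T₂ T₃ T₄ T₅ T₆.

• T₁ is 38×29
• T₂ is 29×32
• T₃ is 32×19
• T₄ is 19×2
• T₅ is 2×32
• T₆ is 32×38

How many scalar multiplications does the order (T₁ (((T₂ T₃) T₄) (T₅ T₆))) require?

(T₂ T₃): 29×32 by 32×19 → 29×19, cost 29·32·19 = 17632
((T₂ T₃) T₄): 29×19 by 19×2 → 29×2, cost 29·19·2 = 1102; cumulative 18734
(T₅ T₆): 2×32 by 32×38 → 2×38, cost 2·32·38 = 2432
(((T₂ T₃) T₄) (T₅ T₆)): 29×2 by 2×38 → 29×38, cost 29·2·38 = 2204; cumulative 23370
(T₁ (((T₂ T₃) T₄) (T₅ T₆))): 38×29 by 29×38 → 38×38, cost 38·29·38 = 41876; cumulative 65246
Total: 65246 scalar multiplications.

65246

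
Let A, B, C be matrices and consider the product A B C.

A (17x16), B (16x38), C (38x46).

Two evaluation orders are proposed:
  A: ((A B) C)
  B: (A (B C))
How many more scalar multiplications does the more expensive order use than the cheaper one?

428

Order A = ((A B) C): (A B): 17×16 by 16×38 → 17×38, cost 17·16·38 = 10336; ((A B) C): 17×38 by 38×46 → 17×46, cost 17·38·46 = 29716; cumulative 40052. Total 40052.
Order B = (A (B C)): (B C): 16×38 by 38×46 → 16×46, cost 16·38·46 = 27968; (A (B C)): 17×16 by 16×46 → 17×46, cost 17·16·46 = 12512; cumulative 40480. Total 40480.
Difference: |40052 − 40480| = 428.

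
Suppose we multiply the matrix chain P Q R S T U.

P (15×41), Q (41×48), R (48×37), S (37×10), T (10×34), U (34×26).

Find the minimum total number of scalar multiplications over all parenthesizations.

56330

Adjacent pairs: PQ = 15·41·48 = 29520; QR = 41·48·37 = 72816; RS = 48·37·10 = 17760; ST = 37·10·34 = 12580; TU = 10·34·26 = 8840.
Length 3: P..R: k=1: 0+72816+15·41·37=95571; k=2: 29520+0+15·48·37=56160 → min 56160 | Q..S: k=2: 0+17760+41·48·10=37440; k=3: 72816+0+41·37·10=87986 → min 37440 | R..T: k=3: 0+12580+48·37·34=72964; k=4: 17760+0+48·10·34=34080 → min 34080 | S..U: k=4: 0+8840+37·10·26=18460; k=5: 12580+0+37·34·26=45288 → min 18460.
Length 4: P..S: k=1: 0+37440+15·41·10=43590; k=2: 29520+17760+15·48·10=54480; k=3: 56160+0+15·37·10=61710 → min 43590 | Q..T: k=2: 0+34080+41·48·34=100992; k=3: 72816+12580+41·37·34=136974; k=4: 37440+0+41·10·34=51380 → min 51380 | R..U: k=3: 0+18460+48·37·26=64636; k=4: 17760+8840+48·10·26=39080; k=5: 34080+0+48·34·26=76512 → min 39080.
Length 5: P..T: k=1: 0+51380+15·41·34=72290; k=2: 29520+34080+15·48·34=88080; k=3: 56160+12580+15·37·34=87610; k=4: 43590+0+15·10·34=48690 → min 48690 | Q..U: k=2: 0+39080+41·48·26=90248; k=3: 72816+18460+41·37·26=130718; k=4: 37440+8840+41·10·26=56940; k=5: 51380+0+41·34·26=87624 → min 56940.
Length 6: P..U: k=1: 0+56940+15·41·26=72930; k=2: 29520+39080+15·48·26=87320; k=3: 56160+18460+15·37·26=89050; k=4: 43590+8840+15·10·26=56330; k=5: 48690+0+15·34·26=61950 → min 56330.
Optimal order: ((P (Q (R S))) (T U)) with cost 56330.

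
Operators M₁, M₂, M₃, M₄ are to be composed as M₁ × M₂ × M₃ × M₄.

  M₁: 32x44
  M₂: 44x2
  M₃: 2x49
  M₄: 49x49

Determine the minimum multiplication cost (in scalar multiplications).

Adjacent pairs: M₁M₂ = 32·44·2 = 2816; M₂M₃ = 44·2·49 = 4312; M₃M₄ = 2·49·49 = 4802.
Length 3: M₁..M₃: k=1: 0+4312+32·44·49=73304; k=2: 2816+0+32·2·49=5952 → min 5952 | M₂..M₄: k=2: 0+4802+44·2·49=9114; k=3: 4312+0+44·49·49=109956 → min 9114.
Length 4: M₁..M₄: k=1: 0+9114+32·44·49=78106; k=2: 2816+4802+32·2·49=10754; k=3: 5952+0+32·49·49=82784 → min 10754.
Optimal order: ((M₁ × M₂) × (M₃ × M₄)) with cost 10754.

10754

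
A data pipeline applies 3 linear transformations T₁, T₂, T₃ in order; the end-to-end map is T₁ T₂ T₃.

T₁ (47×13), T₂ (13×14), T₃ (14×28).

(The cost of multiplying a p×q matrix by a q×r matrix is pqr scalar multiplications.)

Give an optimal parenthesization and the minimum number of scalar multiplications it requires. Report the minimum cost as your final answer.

22204

(T₁ (T₂ T₃)): cost 22204.
((T₁ T₂) T₃): cost 26978.
Optimal: (T₁ (T₂ T₃)) with cost 22204.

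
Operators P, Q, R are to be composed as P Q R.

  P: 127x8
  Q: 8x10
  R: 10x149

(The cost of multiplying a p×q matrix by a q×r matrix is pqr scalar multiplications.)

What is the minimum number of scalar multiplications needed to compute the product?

Order (P (Q R)): (Q R): 8×10 by 10×149 → 8×149, cost 8·10·149 = 11920; (P (Q R)): 127×8 by 8×149 → 127×149, cost 127·8·149 = 151384; cumulative 163304. Total 163304.
Order ((P Q) R): (P Q): 127×8 by 8×10 → 127×10, cost 127·8·10 = 10160; ((P Q) R): 127×10 by 10×149 → 127×149, cost 127·10·149 = 189230; cumulative 199390. Total 199390.
Minimum: 163304.

163304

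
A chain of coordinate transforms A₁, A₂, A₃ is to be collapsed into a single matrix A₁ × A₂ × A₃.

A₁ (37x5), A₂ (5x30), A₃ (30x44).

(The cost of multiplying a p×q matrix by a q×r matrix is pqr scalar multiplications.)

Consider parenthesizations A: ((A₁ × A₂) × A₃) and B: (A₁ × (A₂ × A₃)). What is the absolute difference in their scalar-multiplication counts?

Order A = ((A₁ × A₂) × A₃): (A₁ × A₂): 37×5 by 5×30 → 37×30, cost 37·5·30 = 5550; ((A₁ × A₂) × A₃): 37×30 by 30×44 → 37×44, cost 37·30·44 = 48840; cumulative 54390. Total 54390.
Order B = (A₁ × (A₂ × A₃)): (A₂ × A₃): 5×30 by 30×44 → 5×44, cost 5·30·44 = 6600; (A₁ × (A₂ × A₃)): 37×5 by 5×44 → 37×44, cost 37·5·44 = 8140; cumulative 14740. Total 14740.
Difference: |54390 − 14740| = 39650.

39650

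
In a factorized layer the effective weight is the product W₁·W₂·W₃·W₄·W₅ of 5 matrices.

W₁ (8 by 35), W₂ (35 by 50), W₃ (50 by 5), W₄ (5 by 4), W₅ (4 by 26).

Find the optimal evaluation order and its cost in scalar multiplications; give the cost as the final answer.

Adjacent pairs: W₁W₂ = 8·35·50 = 14000; W₂W₃ = 35·50·5 = 8750; W₃W₄ = 50·5·4 = 1000; W₄W₅ = 5·4·26 = 520.
Length 3: W₁..W₃: k=1: 0+8750+8·35·5=10150; k=2: 14000+0+8·50·5=16000 → min 10150 | W₂..W₄: k=2: 0+1000+35·50·4=8000; k=3: 8750+0+35·5·4=9450 → min 8000 | W₃..W₅: k=3: 0+520+50·5·26=7020; k=4: 1000+0+50·4·26=6200 → min 6200.
Length 4: W₁..W₄: k=1: 0+8000+8·35·4=9120; k=2: 14000+1000+8·50·4=16600; k=3: 10150+0+8·5·4=10310 → min 9120 | W₂..W₅: k=2: 0+6200+35·50·26=51700; k=3: 8750+520+35·5·26=13820; k=4: 8000+0+35·4·26=11640 → min 11640.
Length 5: W₁..W₅: k=1: 0+11640+8·35·26=18920; k=2: 14000+6200+8·50·26=30600; k=3: 10150+520+8·5·26=11710; k=4: 9120+0+8·4·26=9952 → min 9952.
Optimal parenthesization: ((W₁·(W₂·(W₃·W₄)))·W₅) with cost 9952.

9952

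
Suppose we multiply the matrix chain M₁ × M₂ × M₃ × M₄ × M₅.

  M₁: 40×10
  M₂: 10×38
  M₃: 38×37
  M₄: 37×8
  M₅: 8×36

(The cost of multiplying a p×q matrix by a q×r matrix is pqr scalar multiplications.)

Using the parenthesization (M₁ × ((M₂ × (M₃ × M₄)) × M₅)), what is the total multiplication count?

(M₃ × M₄): 38×37 by 37×8 → 38×8, cost 38·37·8 = 11248
(M₂ × (M₃ × M₄)): 10×38 by 38×8 → 10×8, cost 10·38·8 = 3040; cumulative 14288
((M₂ × (M₃ × M₄)) × M₅): 10×8 by 8×36 → 10×36, cost 10·8·36 = 2880; cumulative 17168
(M₁ × ((M₂ × (M₃ × M₄)) × M₅)): 40×10 by 10×36 → 40×36, cost 40·10·36 = 14400; cumulative 31568
Total: 31568 scalar multiplications.

31568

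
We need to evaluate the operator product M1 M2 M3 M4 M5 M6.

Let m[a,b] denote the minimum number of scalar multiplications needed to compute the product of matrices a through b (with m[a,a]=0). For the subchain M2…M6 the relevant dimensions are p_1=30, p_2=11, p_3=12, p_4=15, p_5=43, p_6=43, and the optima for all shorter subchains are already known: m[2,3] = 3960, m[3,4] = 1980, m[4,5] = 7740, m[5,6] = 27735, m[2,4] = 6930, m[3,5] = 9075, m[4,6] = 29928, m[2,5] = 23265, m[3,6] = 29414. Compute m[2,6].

43604

m[2,6] = min over k∈[2,5] of m[2,k]+m[k+1,6]+p_{1}·p_k·p_{6}.
k=2: 0 + 29414 + 30·11·43 = 43604; k=3: 3960 + 29928 + 30·12·43 = 49368; k=4: 6930 + 27735 + 30·15·43 = 54015; k=5: 23265 + 0 + 30·43·43 = 78735.
Minimum: 43604 at k=2.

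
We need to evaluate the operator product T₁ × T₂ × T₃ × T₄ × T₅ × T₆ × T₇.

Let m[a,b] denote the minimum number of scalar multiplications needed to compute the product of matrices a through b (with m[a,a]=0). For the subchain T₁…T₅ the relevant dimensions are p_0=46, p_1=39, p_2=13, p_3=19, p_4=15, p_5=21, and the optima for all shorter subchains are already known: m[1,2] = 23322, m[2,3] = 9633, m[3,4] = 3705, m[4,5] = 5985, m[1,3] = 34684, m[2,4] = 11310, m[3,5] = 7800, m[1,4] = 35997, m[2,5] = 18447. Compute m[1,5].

43680

m[1,5] = min over k∈[1,4] of m[1,k]+m[k+1,5]+p_{0}·p_k·p_{5}.
k=1: 0 + 18447 + 46·39·21 = 56121; k=2: 23322 + 7800 + 46·13·21 = 43680; k=3: 34684 + 5985 + 46·19·21 = 59023; k=4: 35997 + 0 + 46·15·21 = 50487.
Minimum: 43680 at k=2.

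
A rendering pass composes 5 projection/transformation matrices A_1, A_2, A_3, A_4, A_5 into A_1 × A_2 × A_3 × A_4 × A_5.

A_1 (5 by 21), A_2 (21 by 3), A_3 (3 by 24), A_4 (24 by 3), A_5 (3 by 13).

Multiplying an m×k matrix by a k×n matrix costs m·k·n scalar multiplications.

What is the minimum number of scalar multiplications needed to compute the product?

771

Adjacent pairs: A_1A_2 = 5·21·3 = 315; A_2A_3 = 21·3·24 = 1512; A_3A_4 = 3·24·3 = 216; A_4A_5 = 24·3·13 = 936.
Length 3: A_1..A_3: k=1: 0+1512+5·21·24=4032; k=2: 315+0+5·3·24=675 → min 675 | A_2..A_4: k=2: 0+216+21·3·3=405; k=3: 1512+0+21·24·3=3024 → min 405 | A_3..A_5: k=3: 0+936+3·24·13=1872; k=4: 216+0+3·3·13=333 → min 333.
Length 4: A_1..A_4: k=1: 0+405+5·21·3=720; k=2: 315+216+5·3·3=576; k=3: 675+0+5·24·3=1035 → min 576 | A_2..A_5: k=2: 0+333+21·3·13=1152; k=3: 1512+936+21·24·13=9000; k=4: 405+0+21·3·13=1224 → min 1152.
Length 5: A_1..A_5: k=1: 0+1152+5·21·13=2517; k=2: 315+333+5·3·13=843; k=3: 675+936+5·24·13=3171; k=4: 576+0+5·3·13=771 → min 771.
Optimal order: (((A_1 × A_2) × (A_3 × A_4)) × A_5) with cost 771.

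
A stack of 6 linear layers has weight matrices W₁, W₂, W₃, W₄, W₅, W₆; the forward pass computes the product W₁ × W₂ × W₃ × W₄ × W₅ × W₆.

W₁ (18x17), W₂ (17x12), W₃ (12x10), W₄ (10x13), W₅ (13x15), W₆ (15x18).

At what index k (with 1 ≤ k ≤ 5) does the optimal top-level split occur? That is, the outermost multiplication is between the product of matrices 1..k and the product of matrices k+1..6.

3

Adjacent pairs: W₁W₂ = 18·17·12 = 3672; W₂W₃ = 17·12·10 = 2040; W₃W₄ = 12·10·13 = 1560; W₄W₅ = 10·13·15 = 1950; W₅W₆ = 13·15·18 = 3510.
Length 3: W₁..W₃: k=1: 0+2040+18·17·10=5100; k=2: 3672+0+18·12·10=5832 → min 5100 | W₂..W₄: k=2: 0+1560+17·12·13=4212; k=3: 2040+0+17·10·13=4250 → min 4212 | W₃..W₅: k=3: 0+1950+12·10·15=3750; k=4: 1560+0+12·13·15=3900 → min 3750 | W₄..W₆: k=4: 0+3510+10·13·18=5850; k=5: 1950+0+10·15·18=4650 → min 4650.
Length 4: W₁..W₄: k=1: 0+4212+18·17·13=8190; k=2: 3672+1560+18·12·13=8040; k=3: 5100+0+18·10·13=7440 → min 7440 | W₂..W₅: k=2: 0+3750+17·12·15=6810; k=3: 2040+1950+17·10·15=6540; k=4: 4212+0+17·13·15=7527 → min 6540 | W₃..W₆: k=3: 0+4650+12·10·18=6810; k=4: 1560+3510+12·13·18=7878; k=5: 3750+0+12·15·18=6990 → min 6810.
Length 5: W₁..W₅: k=1: 0+6540+18·17·15=11130; k=2: 3672+3750+18·12·15=10662; k=3: 5100+1950+18·10·15=9750; k=4: 7440+0+18·13·15=10950 → min 9750 | W₂..W₆: k=2: 0+6810+17·12·18=10482; k=3: 2040+4650+17·10·18=9750; k=4: 4212+3510+17·13·18=11700; k=5: 6540+0+17·15·18=11130 → min 9750.
Top-level splits: k=1: (W₁..W₁)·(W₂..W₆) → 0+9750+18·17·18 = 15258; k=2: (W₁..W₂)·(W₃..W₆) → 3672+6810+18·12·18 = 14370; k=3: (W₁..W₃)·(W₄..W₆) → 5100+4650+18·10·18 = 12990; k=4: (W₁..W₄)·(W₅..W₆) → 7440+3510+18·13·18 = 15162; k=5: (W₁..W₅)·(W₆..W₆) → 9750+0+18·15·18 = 14610.
Best split is after W₃, i.e. k = 3.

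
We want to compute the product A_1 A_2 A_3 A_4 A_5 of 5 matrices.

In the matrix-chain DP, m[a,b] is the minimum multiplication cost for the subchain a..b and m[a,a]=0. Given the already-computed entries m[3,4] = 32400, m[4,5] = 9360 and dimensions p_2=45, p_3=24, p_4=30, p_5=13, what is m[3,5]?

m[3,5] = min over k∈[3,4] of m[3,k]+m[k+1,5]+p_{2}·p_k·p_{5}.
k=3: 0 + 9360 + 45·24·13 = 23400; k=4: 32400 + 0 + 45·30·13 = 49950.
Minimum: 23400 at k=3.

23400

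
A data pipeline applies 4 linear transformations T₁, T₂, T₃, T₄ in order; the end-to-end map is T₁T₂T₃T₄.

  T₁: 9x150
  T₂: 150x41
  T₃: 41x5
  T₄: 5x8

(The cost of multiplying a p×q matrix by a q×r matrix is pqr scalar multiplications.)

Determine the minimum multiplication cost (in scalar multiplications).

Adjacent pairs: T₁T₂ = 9·150·41 = 55350; T₂T₃ = 150·41·5 = 30750; T₃T₄ = 41·5·8 = 1640.
Length 3: T₁..T₃: k=1: 0+30750+9·150·5=37500; k=2: 55350+0+9·41·5=57195 → min 37500 | T₂..T₄: k=2: 0+1640+150·41·8=50840; k=3: 30750+0+150·5·8=36750 → min 36750.
Length 4: T₁..T₄: k=1: 0+36750+9·150·8=47550; k=2: 55350+1640+9·41·8=59942; k=3: 37500+0+9·5·8=37860 → min 37860.
Optimal order: ((T₁(T₂T₃))T₄) with cost 37860.

37860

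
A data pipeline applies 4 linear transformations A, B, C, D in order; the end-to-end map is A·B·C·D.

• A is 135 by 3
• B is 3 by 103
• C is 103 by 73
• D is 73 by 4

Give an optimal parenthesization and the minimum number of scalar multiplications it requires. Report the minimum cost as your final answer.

25053

Adjacent pairs: AB = 135·3·103 = 41715; BC = 3·103·73 = 22557; CD = 103·73·4 = 30076.
Length 3: A..C: k=1: 0+22557+135·3·73=52122; k=2: 41715+0+135·103·73=1056780 → min 52122 | B..D: k=2: 0+30076+3·103·4=31312; k=3: 22557+0+3·73·4=23433 → min 23433.
Length 4: A..D: k=1: 0+23433+135·3·4=25053; k=2: 41715+30076+135·103·4=127411; k=3: 52122+0+135·73·4=91542 → min 25053.
Optimal parenthesization: (A·((B·C)·D)) with cost 25053.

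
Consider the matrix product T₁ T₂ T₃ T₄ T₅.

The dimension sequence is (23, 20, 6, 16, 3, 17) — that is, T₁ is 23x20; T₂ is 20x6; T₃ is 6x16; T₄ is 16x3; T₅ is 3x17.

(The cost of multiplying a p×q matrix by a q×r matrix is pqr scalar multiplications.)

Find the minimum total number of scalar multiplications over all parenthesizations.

Adjacent pairs: T₁T₂ = 23·20·6 = 2760; T₂T₃ = 20·6·16 = 1920; T₃T₄ = 6·16·3 = 288; T₄T₅ = 16·3·17 = 816.
Length 3: T₁..T₃: k=1: 0+1920+23·20·16=9280; k=2: 2760+0+23·6·16=4968 → min 4968 | T₂..T₄: k=2: 0+288+20·6·3=648; k=3: 1920+0+20·16·3=2880 → min 648 | T₃..T₅: k=3: 0+816+6·16·17=2448; k=4: 288+0+6·3·17=594 → min 594.
Length 4: T₁..T₄: k=1: 0+648+23·20·3=2028; k=2: 2760+288+23·6·3=3462; k=3: 4968+0+23·16·3=6072 → min 2028 | T₂..T₅: k=2: 0+594+20·6·17=2634; k=3: 1920+816+20·16·17=8176; k=4: 648+0+20·3·17=1668 → min 1668.
Length 5: T₁..T₅: k=1: 0+1668+23·20·17=9488; k=2: 2760+594+23·6·17=5700; k=3: 4968+816+23·16·17=12040; k=4: 2028+0+23·3·17=3201 → min 3201.
Optimal order: ((T₁ (T₂ (T₃ T₄))) T₅) with cost 3201.

3201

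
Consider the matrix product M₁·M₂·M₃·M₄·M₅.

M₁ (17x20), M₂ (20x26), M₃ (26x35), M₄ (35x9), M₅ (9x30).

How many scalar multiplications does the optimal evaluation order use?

20520

Adjacent pairs: M₁M₂ = 17·20·26 = 8840; M₂M₃ = 20·26·35 = 18200; M₃M₄ = 26·35·9 = 8190; M₄M₅ = 35·9·30 = 9450.
Length 3: M₁..M₃: k=1: 0+18200+17·20·35=30100; k=2: 8840+0+17·26·35=24310 → min 24310 | M₂..M₄: k=2: 0+8190+20·26·9=12870; k=3: 18200+0+20·35·9=24500 → min 12870 | M₃..M₅: k=3: 0+9450+26·35·30=36750; k=4: 8190+0+26·9·30=15210 → min 15210.
Length 4: M₁..M₄: k=1: 0+12870+17·20·9=15930; k=2: 8840+8190+17·26·9=21008; k=3: 24310+0+17·35·9=29665 → min 15930 | M₂..M₅: k=2: 0+15210+20·26·30=30810; k=3: 18200+9450+20·35·30=48650; k=4: 12870+0+20·9·30=18270 → min 18270.
Length 5: M₁..M₅: k=1: 0+18270+17·20·30=28470; k=2: 8840+15210+17·26·30=37310; k=3: 24310+9450+17·35·30=51610; k=4: 15930+0+17·9·30=20520 → min 20520.
Optimal order: ((M₁·(M₂·(M₃·M₄)))·M₅) with cost 20520.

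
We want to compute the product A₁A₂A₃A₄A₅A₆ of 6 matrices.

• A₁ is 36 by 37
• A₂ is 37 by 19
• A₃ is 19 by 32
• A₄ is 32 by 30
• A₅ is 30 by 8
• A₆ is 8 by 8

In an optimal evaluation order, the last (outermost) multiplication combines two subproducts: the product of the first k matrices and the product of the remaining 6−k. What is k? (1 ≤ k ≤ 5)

Adjacent pairs: A₁A₂ = 36·37·19 = 25308; A₂A₃ = 37·19·32 = 22496; A₃A₄ = 19·32·30 = 18240; A₄A₅ = 32·30·8 = 7680; A₅A₆ = 30·8·8 = 1920.
Length 3: A₁..A₃: k=1: 0+22496+36·37·32=65120; k=2: 25308+0+36·19·32=47196 → min 47196 | A₂..A₄: k=2: 0+18240+37·19·30=39330; k=3: 22496+0+37·32·30=58016 → min 39330 | A₃..A₅: k=3: 0+7680+19·32·8=12544; k=4: 18240+0+19·30·8=22800 → min 12544 | A₄..A₆: k=4: 0+1920+32·30·8=9600; k=5: 7680+0+32·8·8=9728 → min 9600.
Length 4: A₁..A₄: k=1: 0+39330+36·37·30=79290; k=2: 25308+18240+36·19·30=64068; k=3: 47196+0+36·32·30=81756 → min 64068 | A₂..A₅: k=2: 0+12544+37·19·8=18168; k=3: 22496+7680+37·32·8=39648; k=4: 39330+0+37·30·8=48210 → min 18168 | A₃..A₆: k=3: 0+9600+19·32·8=14464; k=4: 18240+1920+19·30·8=24720; k=5: 12544+0+19·8·8=13760 → min 13760.
Length 5: A₁..A₅: k=1: 0+18168+36·37·8=28824; k=2: 25308+12544+36·19·8=43324; k=3: 47196+7680+36·32·8=64092; k=4: 64068+0+36·30·8=72708 → min 28824 | A₂..A₆: k=2: 0+13760+37·19·8=19384; k=3: 22496+9600+37·32·8=41568; k=4: 39330+1920+37·30·8=50130; k=5: 18168+0+37·8·8=20536 → min 19384.
Top-level splits: k=1: (A₁..A₁)·(A₂..A₆) → 0+19384+36·37·8 = 30040; k=2: (A₁..A₂)·(A₃..A₆) → 25308+13760+36·19·8 = 44540; k=3: (A₁..A₃)·(A₄..A₆) → 47196+9600+36·32·8 = 66012; k=4: (A₁..A₄)·(A₅..A₆) → 64068+1920+36·30·8 = 74628; k=5: (A₁..A₅)·(A₆..A₆) → 28824+0+36·8·8 = 31128.
Best split is after A₁, i.e. k = 1.

1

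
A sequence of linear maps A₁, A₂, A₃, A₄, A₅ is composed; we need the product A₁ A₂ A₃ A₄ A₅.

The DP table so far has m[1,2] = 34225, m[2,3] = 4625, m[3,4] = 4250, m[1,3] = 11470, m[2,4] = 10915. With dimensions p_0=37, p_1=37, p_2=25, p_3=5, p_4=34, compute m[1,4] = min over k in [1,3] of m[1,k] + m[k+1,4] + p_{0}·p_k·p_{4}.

m[1,4] = min over k∈[1,3] of m[1,k]+m[k+1,4]+p_{0}·p_k·p_{4}.
k=1: 0 + 10915 + 37·37·34 = 57461; k=2: 34225 + 4250 + 37·25·34 = 69925; k=3: 11470 + 0 + 37·5·34 = 17760.
Minimum: 17760 at k=3.

17760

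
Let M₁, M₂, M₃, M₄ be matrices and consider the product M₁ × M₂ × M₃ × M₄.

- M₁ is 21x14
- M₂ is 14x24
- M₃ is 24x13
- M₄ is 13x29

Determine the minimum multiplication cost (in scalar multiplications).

Adjacent pairs: M₁M₂ = 21·14·24 = 7056; M₂M₃ = 14·24·13 = 4368; M₃M₄ = 24·13·29 = 9048.
Length 3: M₁..M₃: k=1: 0+4368+21·14·13=8190; k=2: 7056+0+21·24·13=13608 → min 8190 | M₂..M₄: k=2: 0+9048+14·24·29=18792; k=3: 4368+0+14·13·29=9646 → min 9646.
Length 4: M₁..M₄: k=1: 0+9646+21·14·29=18172; k=2: 7056+9048+21·24·29=30720; k=3: 8190+0+21·13·29=16107 → min 16107.
Optimal order: ((M₁ × (M₂ × M₃)) × M₄) with cost 16107.

16107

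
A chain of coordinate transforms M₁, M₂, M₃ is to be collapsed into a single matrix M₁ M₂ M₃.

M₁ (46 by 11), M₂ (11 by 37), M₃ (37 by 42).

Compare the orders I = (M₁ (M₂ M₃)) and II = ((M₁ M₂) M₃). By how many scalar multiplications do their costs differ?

Order I = (M₁ (M₂ M₃)): (M₂ M₃): 11×37 by 37×42 → 11×42, cost 11·37·42 = 17094; (M₁ (M₂ M₃)): 46×11 by 11×42 → 46×42, cost 46·11·42 = 21252; cumulative 38346. Total 38346.
Order II = ((M₁ M₂) M₃): (M₁ M₂): 46×11 by 11×37 → 46×37, cost 46·11·37 = 18722; ((M₁ M₂) M₃): 46×37 by 37×42 → 46×42, cost 46·37·42 = 71484; cumulative 90206. Total 90206.
Difference: |38346 − 90206| = 51860.

51860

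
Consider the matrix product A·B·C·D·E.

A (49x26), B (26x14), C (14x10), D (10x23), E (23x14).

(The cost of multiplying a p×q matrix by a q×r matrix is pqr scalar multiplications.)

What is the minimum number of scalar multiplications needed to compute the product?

Adjacent pairs: AB = 49·26·14 = 17836; BC = 26·14·10 = 3640; CD = 14·10·23 = 3220; DE = 10·23·14 = 3220.
Length 3: A..C: k=1: 0+3640+49·26·10=16380; k=2: 17836+0+49·14·10=24696 → min 16380 | B..D: k=2: 0+3220+26·14·23=11592; k=3: 3640+0+26·10·23=9620 → min 9620 | C..E: k=3: 0+3220+14·10·14=5180; k=4: 3220+0+14·23·14=7728 → min 5180.
Length 4: A..D: k=1: 0+9620+49·26·23=38922; k=2: 17836+3220+49·14·23=36834; k=3: 16380+0+49·10·23=27650 → min 27650 | B..E: k=2: 0+5180+26·14·14=10276; k=3: 3640+3220+26·10·14=10500; k=4: 9620+0+26·23·14=17992 → min 10276.
Length 5: A..E: k=1: 0+10276+49·26·14=28112; k=2: 17836+5180+49·14·14=32620; k=3: 16380+3220+49·10·14=26460; k=4: 27650+0+49·23·14=43428 → min 26460.
Optimal order: ((A·(B·C))·(D·E)) with cost 26460.

26460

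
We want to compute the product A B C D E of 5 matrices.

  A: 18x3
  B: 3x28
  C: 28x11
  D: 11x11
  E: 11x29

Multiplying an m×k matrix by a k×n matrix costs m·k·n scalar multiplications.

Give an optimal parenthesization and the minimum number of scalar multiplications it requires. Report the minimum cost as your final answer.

3810

Adjacent pairs: AB = 18·3·28 = 1512; BC = 3·28·11 = 924; CD = 28·11·11 = 3388; DE = 11·11·29 = 3509.
Length 3: A..C: k=1: 0+924+18·3·11=1518; k=2: 1512+0+18·28·11=7056 → min 1518 | B..D: k=2: 0+3388+3·28·11=4312; k=3: 924+0+3·11·11=1287 → min 1287 | C..E: k=3: 0+3509+28·11·29=12441; k=4: 3388+0+28·11·29=12320 → min 12320.
Length 4: A..D: k=1: 0+1287+18·3·11=1881; k=2: 1512+3388+18·28·11=10444; k=3: 1518+0+18·11·11=3696 → min 1881 | B..E: k=2: 0+12320+3·28·29=14756; k=3: 924+3509+3·11·29=5390; k=4: 1287+0+3·11·29=2244 → min 2244.
Length 5: A..E: k=1: 0+2244+18·3·29=3810; k=2: 1512+12320+18·28·29=28448; k=3: 1518+3509+18·11·29=10769; k=4: 1881+0+18·11·29=7623 → min 3810.
Optimal parenthesization: (A (((B C) D) E)) with cost 3810.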